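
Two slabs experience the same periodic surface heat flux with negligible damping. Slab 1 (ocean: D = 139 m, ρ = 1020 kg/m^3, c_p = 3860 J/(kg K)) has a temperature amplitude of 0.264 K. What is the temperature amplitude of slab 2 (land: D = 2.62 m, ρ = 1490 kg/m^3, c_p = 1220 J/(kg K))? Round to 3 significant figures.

C_ocean = 5.47×10^8 J/(m²·K); C_land = 4.76×10^6 J/(m²·K).
A ∝ 1/C ⇒ A_land = A_ocean × C_ocean/C_land = 0.264 × 115 = 30.3 K.

30.3 K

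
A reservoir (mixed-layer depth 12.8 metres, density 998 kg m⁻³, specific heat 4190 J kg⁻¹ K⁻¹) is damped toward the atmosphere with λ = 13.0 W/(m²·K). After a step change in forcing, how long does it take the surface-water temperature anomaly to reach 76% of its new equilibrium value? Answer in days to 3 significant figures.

68.0 days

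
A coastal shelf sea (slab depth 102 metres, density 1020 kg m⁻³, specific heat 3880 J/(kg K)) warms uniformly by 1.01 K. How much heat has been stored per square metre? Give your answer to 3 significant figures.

Areal heat capacity C = ρ c_p D = 1020 × 3880 × 102 = 4.04×10^8 J/(m^2 K).
ΔQ = C ΔT = 4.04×10^8 × 1.01 = 4.08×10^8 J/m².

4.08×10^8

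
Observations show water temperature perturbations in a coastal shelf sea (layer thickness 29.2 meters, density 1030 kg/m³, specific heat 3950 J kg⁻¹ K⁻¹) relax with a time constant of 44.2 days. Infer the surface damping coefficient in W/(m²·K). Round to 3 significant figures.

Areal heat capacity C = ρ c_p D = 1030 × 3950 × 29.2 = 1.19×10^8 J/(m^2 K).
τ = 44.2 days = 3.82×10^6 s.
λ = C / τ = 1.19×10^8 / 3.82×10^6 = 31.1 W/(m²·K).

31.1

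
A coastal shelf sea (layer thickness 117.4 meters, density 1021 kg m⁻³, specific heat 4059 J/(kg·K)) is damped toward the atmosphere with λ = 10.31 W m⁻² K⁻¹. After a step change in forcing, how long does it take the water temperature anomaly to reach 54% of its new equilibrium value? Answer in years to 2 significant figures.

Areal heat capacity C = ρ c_p D = 1021 × 4059 × 117.4 = 4.87×10^8 J/(m²·K).
τ = C / λ = 4.87×10^8 / 10.31 = 4.72×10^7 s.
Fraction reached: 1 − e^(−t/τ) = 0.54 ⇒ t = −τ ln(1 − 0.54) = τ × 0.777.
t = 3.66×10^7 s = 1.16 years.

1.2 years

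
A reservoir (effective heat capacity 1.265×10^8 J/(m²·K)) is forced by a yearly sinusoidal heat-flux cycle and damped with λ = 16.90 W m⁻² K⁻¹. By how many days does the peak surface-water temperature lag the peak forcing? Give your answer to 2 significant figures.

Areal heat capacity C = 1.265×10^8 J/(m²·K) (given).
ω = 2π / 3.15×10^7 s = 1.99×10^-7 s⁻¹.
Phase lag φ = arctan(Cω/λ) = arctan(25.2/16.90) = 0.980 rad.
Time lag = φ / ω = 0.980 / 1.99×10^-7 = 4.92×10^6 s = 56.9 days.

57 days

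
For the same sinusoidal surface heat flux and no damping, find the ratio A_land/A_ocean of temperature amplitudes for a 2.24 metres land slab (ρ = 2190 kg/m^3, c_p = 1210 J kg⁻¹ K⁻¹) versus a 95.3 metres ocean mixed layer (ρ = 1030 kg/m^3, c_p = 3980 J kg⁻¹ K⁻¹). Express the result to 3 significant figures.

65.8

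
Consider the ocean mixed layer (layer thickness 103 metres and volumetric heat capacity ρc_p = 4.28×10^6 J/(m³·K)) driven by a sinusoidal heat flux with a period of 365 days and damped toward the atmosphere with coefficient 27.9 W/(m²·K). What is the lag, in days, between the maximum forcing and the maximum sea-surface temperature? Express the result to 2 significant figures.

Areal heat capacity C = ρc_p × D = 4.28×10^6 × 103 = 4.41×10^8 J/(m²·K).
ω = 2π / 3.15×10^7 s = 1.99×10^-7 s⁻¹.
Phase lag φ = arctan(Cω/λ) = arctan(87.8/27.9) = 1.26 rad.
Time lag = φ / ω = 1.26 / 1.99×10^-7 = 6.34×10^6 s = 73.4 days.

73 days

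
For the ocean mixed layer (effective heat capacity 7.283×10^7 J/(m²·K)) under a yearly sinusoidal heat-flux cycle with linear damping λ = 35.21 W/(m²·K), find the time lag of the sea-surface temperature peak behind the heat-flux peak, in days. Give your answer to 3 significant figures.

Areal heat capacity C = 7.283×10^7 J/(m²·K) (given).
ω = 2π / 3.15×10^7 s = 1.99×10^-7 s⁻¹.
Phase lag φ = arctan(Cω/λ) = arctan(14.5/35.21) = 0.391 rad.
Time lag = φ / ω = 0.391 / 1.99×10^-7 = 1.96×10^6 s = 22.7 days.

22.7 days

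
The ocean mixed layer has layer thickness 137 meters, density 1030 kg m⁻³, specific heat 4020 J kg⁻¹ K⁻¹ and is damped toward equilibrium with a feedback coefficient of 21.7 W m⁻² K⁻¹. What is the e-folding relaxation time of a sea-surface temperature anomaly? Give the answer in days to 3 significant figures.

Areal heat capacity C = ρ c_p D = 1030 × 4020 × 137 = 5.67×10^8 J m⁻² K⁻¹.
Relaxation time τ = C / λ = 5.67×10^8 / 21.7 = 2.61×10^7 s.
In days: 2.61×10^7 s / (86400 s/day) = 303 days.

303 days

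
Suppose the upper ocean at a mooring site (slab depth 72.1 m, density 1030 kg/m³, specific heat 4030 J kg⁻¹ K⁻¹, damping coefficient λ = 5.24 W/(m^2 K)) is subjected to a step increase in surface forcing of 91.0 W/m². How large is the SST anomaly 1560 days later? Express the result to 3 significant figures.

Areal heat capacity C = ρ c_p D = 1030 × 4030 × 72.1 = 2.99×10^8 J m⁻² K⁻¹.
τ = C / λ = 2.99×10^8 / 5.24 = 5.71×10^7 s.
Equilibrium anomaly ΔT_eq = F / λ = 91.0 / 5.24 = 17.4 K.
t = 1560 days = 1.35×10^8 s, so t/τ = 2.36.
ΔT(t) = ΔT_eq (1 − e^(−t/τ)) = 17.4 × (1 − e^−2.36) = 15.7 K.

15.7 K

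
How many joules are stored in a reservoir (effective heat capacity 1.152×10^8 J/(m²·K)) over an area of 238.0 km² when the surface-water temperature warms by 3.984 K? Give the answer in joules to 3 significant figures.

1.09×10^17 J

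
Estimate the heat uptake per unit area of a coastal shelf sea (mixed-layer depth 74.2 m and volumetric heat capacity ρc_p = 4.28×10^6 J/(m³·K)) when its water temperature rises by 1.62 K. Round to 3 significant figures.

5.14×10^8

Areal heat capacity C = ρc_p × D = 4.28×10^6 × 74.2 = 3.18×10^8 J/(m²·K).
ΔQ = C ΔT = 3.18×10^8 × 1.62 = 5.14×10^8 J/m².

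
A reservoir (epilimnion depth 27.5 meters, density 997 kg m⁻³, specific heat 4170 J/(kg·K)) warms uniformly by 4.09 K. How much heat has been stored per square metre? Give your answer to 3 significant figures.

4.68×10^8

Areal heat capacity C = ρ c_p D = 997 × 4170 × 27.5 = 1.14×10^8 J m⁻² K⁻¹.
ΔQ = C ΔT = 1.14×10^8 × 4.09 = 4.68×10^8 J/m².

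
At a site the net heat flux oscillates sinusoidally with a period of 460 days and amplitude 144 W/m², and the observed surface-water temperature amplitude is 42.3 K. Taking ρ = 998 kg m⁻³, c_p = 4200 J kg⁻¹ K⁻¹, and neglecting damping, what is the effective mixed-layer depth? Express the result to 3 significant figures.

5.14 m

ω = 2π / 3.97×10^7 s = 1.58×10^-7 s⁻¹.
Required C = F₀ / (A ω) = 144 / (42.3 × 1.58×10^-7) = 2.15×10^7 J/(m²·K).
D = C / (ρ c_p) = 2.15×10^7 / (998 × 4200) = 5.14 m.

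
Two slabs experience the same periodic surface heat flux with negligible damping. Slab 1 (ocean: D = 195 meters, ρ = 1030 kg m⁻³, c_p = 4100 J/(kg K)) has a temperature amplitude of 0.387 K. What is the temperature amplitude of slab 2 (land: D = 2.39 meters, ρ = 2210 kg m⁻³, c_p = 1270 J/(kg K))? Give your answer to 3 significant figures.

C_ocean = 8.23×10^8 J/(m²·K); C_land = 6.71×10^6 J/(m²·K).
A ∝ 1/C ⇒ A_land = A_ocean × C_ocean/C_land = 0.387 × 123 = 47.5 K.

47.5 K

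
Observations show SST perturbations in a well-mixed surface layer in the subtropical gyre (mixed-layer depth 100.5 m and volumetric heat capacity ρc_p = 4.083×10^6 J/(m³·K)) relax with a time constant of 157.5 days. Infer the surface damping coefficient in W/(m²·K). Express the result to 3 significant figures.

30.2

Areal heat capacity C = ρc_p × D = 4.083×10^6 × 100.5 = 4.10×10^8 J/(m²·K).
τ = 157.5 days = 1.36×10^7 s.
λ = C / τ = 4.10×10^8 / 1.36×10^7 = 30.2 W/(m²·K).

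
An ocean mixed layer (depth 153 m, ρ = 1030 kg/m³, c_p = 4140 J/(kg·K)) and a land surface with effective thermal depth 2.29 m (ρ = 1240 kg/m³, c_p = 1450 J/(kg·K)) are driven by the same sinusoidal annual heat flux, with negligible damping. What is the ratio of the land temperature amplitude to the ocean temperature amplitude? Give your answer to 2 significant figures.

160

C_ocean = 1030 × 4140 × 153 = 6.52×10^8 J/(m²·K).
C_land = 1240 × 1450 × 2.29 = 4.12×10^6 J/(m²·K).
Undamped amplitude ∝ 1/C, so A_land/A_ocean = C_ocean/C_land = 158.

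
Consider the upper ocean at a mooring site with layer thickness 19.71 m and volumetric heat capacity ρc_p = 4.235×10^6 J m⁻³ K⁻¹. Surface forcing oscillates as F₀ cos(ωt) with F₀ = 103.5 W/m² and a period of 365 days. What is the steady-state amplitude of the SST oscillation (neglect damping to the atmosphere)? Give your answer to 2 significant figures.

6.2 K

Areal heat capacity C = ρc_p × D = 4.235×10^6 × 19.71 = 8.35×10^7 J/(m^2 K).
Angular frequency ω = 2π / T = 2π / 3.15×10^7 s = 1.99×10^-7 s⁻¹.
Cω = 8.35×10^7 × 1.99×10^-7 = 16.6 W/(m²·K).
Amplitude A = F₀ / (Cω) = 103.5 / 16.6 = 6.22 K.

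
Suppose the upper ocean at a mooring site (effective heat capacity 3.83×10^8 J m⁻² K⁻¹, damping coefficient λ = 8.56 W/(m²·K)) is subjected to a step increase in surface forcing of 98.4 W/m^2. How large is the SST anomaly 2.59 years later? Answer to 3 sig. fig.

9.65 K

Areal heat capacity C = 3.83×10^8 J m⁻² K⁻¹ (given).
τ = C / λ = 3.83×10^8 / 8.56 = 4.47×10^7 s.
Equilibrium anomaly ΔT_eq = F / λ = 98.4 / 8.56 = 11.5 K.
t = 2.59 years = 8.17×10^7 s, so t/τ = 1.83.
ΔT(t) = ΔT_eq (1 − e^(−t/τ)) = 11.5 × (1 − e^−1.83) = 9.65 K.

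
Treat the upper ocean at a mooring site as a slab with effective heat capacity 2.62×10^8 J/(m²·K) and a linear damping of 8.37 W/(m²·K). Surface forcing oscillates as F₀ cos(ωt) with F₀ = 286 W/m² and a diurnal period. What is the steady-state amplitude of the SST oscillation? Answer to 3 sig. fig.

0.0150 K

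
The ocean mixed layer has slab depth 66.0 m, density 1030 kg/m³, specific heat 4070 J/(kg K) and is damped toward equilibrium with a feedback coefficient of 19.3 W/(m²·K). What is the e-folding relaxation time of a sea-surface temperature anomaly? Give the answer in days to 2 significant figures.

Areal heat capacity C = ρ c_p D = 1030 × 4070 × 66.0 = 2.77×10^8 J/(m^2 K).
Relaxation time τ = C / λ = 2.77×10^8 / 19.3 = 1.43×10^7 s.
In days: 1.43×10^7 s / (86400 s/day) = 166 days.

170 days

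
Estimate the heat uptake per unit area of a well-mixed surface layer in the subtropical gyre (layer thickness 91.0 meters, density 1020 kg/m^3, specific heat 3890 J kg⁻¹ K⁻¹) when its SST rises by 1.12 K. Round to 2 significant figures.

4.0×10^8

Areal heat capacity C = ρ c_p D = 1020 × 3890 × 91.0 = 3.61×10^8 J/(m²·K).
ΔQ = C ΔT = 3.61×10^8 × 1.12 = 4.04×10^8 J/m².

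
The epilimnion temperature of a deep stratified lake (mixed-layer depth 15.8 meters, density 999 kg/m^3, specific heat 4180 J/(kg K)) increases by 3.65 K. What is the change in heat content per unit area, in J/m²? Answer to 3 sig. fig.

Areal heat capacity C = ρ c_p D = 999 × 4180 × 15.8 = 6.60×10^7 J/(m^2 K).
ΔQ = C ΔT = 6.60×10^7 × 3.65 = 2.41×10^8 J/m².

2.41×10^8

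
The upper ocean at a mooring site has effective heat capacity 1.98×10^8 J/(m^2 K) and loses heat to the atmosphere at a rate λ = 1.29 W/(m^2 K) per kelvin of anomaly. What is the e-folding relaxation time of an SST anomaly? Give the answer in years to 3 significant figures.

4.86 years

Areal heat capacity C = 1.98×10^8 J/(m^2 K) (given).
Relaxation time τ = C / λ = 1.98×10^8 / 1.29 = 1.53×10^8 s.
In years: 1.53×10^8 s / (3.156×10^7 s/year) = 4.86 years.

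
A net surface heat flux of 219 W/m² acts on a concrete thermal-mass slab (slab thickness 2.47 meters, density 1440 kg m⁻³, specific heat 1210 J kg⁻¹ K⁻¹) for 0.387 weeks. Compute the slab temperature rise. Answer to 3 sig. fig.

Areal heat capacity C = ρ c_p D = 1440 × 1210 × 2.47 = 4.30×10^6 J/(m²·K).
Net heat input Q = F Δt = 219 × (0.387 weeks × 6.048×10^5 s/week) = 5.13×10^7 J/m².
ΔT = Q / C = 5.13×10^7 / 4.30×10^6 = 11.9 K.

11.9 K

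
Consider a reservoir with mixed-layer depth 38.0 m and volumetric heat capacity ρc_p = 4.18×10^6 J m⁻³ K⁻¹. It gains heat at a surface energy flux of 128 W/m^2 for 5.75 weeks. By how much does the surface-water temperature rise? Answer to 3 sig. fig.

2.80 K

Areal heat capacity C = ρc_p × D = 4.18×10^6 × 38.0 = 1.59×10^8 J/(m²·K).
Net heat input Q = F Δt = 128 × (5.75 weeks × 6.048×10^5 s/week) = 4.45×10^8 J/m².
ΔT = Q / C = 4.45×10^8 / 1.59×10^8 = 2.80 K.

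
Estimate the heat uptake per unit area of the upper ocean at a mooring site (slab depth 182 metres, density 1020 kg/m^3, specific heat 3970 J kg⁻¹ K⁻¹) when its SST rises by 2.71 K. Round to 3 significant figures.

Areal heat capacity C = ρ c_p D = 1020 × 3970 × 182 = 7.37×10^8 J m⁻² K⁻¹.
ΔQ = C ΔT = 7.37×10^8 × 2.71 = 2.00×10^9 J/m².

2.00×10^9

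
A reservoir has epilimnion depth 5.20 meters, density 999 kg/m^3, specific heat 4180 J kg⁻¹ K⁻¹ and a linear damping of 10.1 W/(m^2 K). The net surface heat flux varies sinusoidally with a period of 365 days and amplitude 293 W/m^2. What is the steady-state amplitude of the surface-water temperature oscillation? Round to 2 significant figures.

Areal heat capacity C = ρ c_p D = 999 × 4180 × 5.20 = 2.17×10^7 J m⁻² K⁻¹.
Angular frequency ω = 2π / T = 2π / 3.15×10^7 s = 1.99×10^-7 s⁻¹.
√((Cω)² + λ²) = √((4.33)² + 10.1²) = 11.0 W/(m²·K).
Amplitude A = F₀ / √((Cω)²+λ²) = 293 / 11.0 = 26.7 K.

27 K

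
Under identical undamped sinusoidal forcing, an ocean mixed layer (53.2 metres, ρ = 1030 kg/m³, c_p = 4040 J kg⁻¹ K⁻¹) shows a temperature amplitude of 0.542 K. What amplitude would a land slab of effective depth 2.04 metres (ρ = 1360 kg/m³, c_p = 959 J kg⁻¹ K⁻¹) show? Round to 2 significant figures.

45 K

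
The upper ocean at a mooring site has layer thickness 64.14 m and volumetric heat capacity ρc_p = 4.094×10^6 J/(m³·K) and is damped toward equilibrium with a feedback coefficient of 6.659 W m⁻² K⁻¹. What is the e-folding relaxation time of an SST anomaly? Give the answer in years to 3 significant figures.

1.25 years

Areal heat capacity C = ρc_p × D = 4.094×10^6 × 64.14 = 2.63×10^8 J/(m^2 K).
Relaxation time τ = C / λ = 2.63×10^8 / 6.659 = 3.94×10^7 s.
In years: 3.94×10^7 s / (3.156×10^7 s/year) = 1.25 years.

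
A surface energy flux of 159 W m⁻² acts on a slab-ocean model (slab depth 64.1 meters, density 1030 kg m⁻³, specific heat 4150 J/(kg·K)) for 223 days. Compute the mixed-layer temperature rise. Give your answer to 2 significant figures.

11 K

Areal heat capacity C = ρ c_p D = 1030 × 4150 × 64.1 = 2.74×10^8 J m⁻² K⁻¹.
Net heat input Q = F Δt = 159 × (223 days × 86400 s/day) = 3.06×10^9 J/m².
ΔT = Q / C = 3.06×10^9 / 2.74×10^8 = 11.2 K.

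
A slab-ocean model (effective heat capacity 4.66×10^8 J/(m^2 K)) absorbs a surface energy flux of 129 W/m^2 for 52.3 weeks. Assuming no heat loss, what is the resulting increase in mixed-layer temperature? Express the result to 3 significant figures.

Areal heat capacity C = 4.66×10^8 J/(m^2 K) (given).
Net heat input Q = F Δt = 129 × (52.3 weeks × 6.048×10^5 s/week) = 4.08×10^9 J/m².
ΔT = Q / C = 4.08×10^9 / 4.66×10^8 = 8.76 K.

8.76 K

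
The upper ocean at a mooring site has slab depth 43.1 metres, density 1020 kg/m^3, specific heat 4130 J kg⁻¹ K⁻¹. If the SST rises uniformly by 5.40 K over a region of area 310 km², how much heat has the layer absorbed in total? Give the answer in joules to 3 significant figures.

3.04×10^17 J

Areal heat capacity C = ρ c_p D = 1020 × 4130 × 43.1 = 1.82×10^8 J m⁻² K⁻¹.
Heat per unit area: q = C ΔT = 1.82×10^8 × 5.40 = 9.80×10^8 J/m².
Total heat: Q = q × A = 9.80×10^8 × (310 × 10⁶ m²) = 3.04×10^17 J.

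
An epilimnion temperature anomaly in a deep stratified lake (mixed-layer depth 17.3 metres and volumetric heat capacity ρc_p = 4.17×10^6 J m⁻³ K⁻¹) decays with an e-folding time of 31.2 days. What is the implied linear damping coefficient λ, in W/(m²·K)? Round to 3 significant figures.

Areal heat capacity C = ρc_p × D = 4.17×10^6 × 17.3 = 7.21×10^7 J/(m²·K).
τ = 31.2 days = 2.70×10^6 s.
λ = C / τ = 7.21×10^7 / 2.70×10^6 = 26.8 W/(m²·K).

26.8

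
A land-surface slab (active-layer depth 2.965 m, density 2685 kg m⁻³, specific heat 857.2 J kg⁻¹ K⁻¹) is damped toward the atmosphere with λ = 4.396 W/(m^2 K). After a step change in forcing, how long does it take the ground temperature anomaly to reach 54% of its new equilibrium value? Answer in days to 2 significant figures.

14 days

Areal heat capacity C = ρ c_p D = 2685 × 857.2 × 2.965 = 6.82×10^6 J/(m²·K).
τ = C / λ = 6.82×10^6 / 4.396 = 1.55×10^6 s.
Fraction reached: 1 − e^(−t/τ) = 0.54 ⇒ t = −τ ln(1 − 0.54) = τ × 0.777.
t = 1.21×10^6 s = 14.0 days.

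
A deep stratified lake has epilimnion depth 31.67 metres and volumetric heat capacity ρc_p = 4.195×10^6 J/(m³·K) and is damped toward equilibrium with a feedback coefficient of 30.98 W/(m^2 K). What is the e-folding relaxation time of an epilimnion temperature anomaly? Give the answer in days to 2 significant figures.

Areal heat capacity C = ρc_p × D = 4.195×10^6 × 31.67 = 1.33×10^8 J/(m^2 K).
Relaxation time τ = C / λ = 1.33×10^8 / 30.98 = 4.29×10^6 s.
In days: 4.29×10^6 s / (86400 s/day) = 49.6 days.

50 days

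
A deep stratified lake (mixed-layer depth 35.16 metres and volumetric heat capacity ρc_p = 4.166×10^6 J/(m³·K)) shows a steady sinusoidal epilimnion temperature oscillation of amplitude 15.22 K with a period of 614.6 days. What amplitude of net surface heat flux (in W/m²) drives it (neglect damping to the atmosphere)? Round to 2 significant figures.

Areal heat capacity C = ρc_p × D = 4.166×10^6 × 35.16 = 1.46×10^8 J/(m^2 K).
ω = 2π / 5.31×10^7 s = 1.18×10^-7 s⁻¹.
Cω = 1.46×10^8 × 1.18×10^-7 = 17.3 W/(m²·K).
F₀ = A × Cω = 15.22 × 17.3 = 264 W/m².

260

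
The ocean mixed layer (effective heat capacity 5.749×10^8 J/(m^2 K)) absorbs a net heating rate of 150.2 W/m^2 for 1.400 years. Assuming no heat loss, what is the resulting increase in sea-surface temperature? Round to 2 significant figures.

12 K

Areal heat capacity C = 5.749×10^8 J/(m^2 K) (given).
Net heat input Q = F Δt = 150.2 × (1.400 years × 3.156×10^7 s/year) = 6.64×10^9 J/m².
ΔT = Q / C = 6.64×10^9 / 5.75×10^8 = 11.5 K.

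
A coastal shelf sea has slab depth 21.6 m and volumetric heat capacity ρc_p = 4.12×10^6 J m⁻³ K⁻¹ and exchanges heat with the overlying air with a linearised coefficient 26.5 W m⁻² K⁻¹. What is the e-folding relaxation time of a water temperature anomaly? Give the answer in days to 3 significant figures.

Areal heat capacity C = ρc_p × D = 4.12×10^6 × 21.6 = 8.90×10^7 J m⁻² K⁻¹.
Relaxation time τ = C / λ = 8.90×10^7 / 26.5 = 3.36×10^6 s.
In days: 3.36×10^6 s / (86400 s/day) = 38.9 days.

38.9 days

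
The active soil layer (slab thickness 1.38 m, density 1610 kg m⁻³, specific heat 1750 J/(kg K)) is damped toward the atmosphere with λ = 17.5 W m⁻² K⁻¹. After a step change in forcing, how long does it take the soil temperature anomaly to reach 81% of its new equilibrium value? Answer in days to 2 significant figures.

4.3 days

Areal heat capacity C = ρ c_p D = 1610 × 1750 × 1.38 = 3.89×10^6 J/(m^2 K).
τ = C / λ = 3.89×10^6 / 17.5 = 2.22×10^5 s.
Fraction reached: 1 − e^(−t/τ) = 0.81 ⇒ t = −τ ln(1 − 0.81) = τ × 1.66.
t = 3.69×10^5 s = 4.27 days.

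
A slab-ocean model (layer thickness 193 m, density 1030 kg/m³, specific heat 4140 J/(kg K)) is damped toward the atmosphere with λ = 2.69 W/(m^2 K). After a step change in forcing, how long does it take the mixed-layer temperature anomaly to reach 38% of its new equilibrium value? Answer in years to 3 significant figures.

4.63 years

Areal heat capacity C = ρ c_p D = 1030 × 4140 × 193 = 8.23×10^8 J/(m^2 K).
τ = C / λ = 8.23×10^8 / 2.69 = 3.06×10^8 s.
Fraction reached: 1 − e^(−t/τ) = 0.38 ⇒ t = −τ ln(1 − 0.38) = τ × 0.478.
t = 1.46×10^8 s = 4.63 years.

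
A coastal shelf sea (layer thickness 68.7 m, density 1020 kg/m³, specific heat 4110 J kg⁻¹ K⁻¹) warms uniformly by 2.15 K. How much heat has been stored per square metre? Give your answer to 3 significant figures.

Areal heat capacity C = ρ c_p D = 1020 × 4110 × 68.7 = 2.88×10^8 J/(m^2 K).
ΔQ = C ΔT = 2.88×10^8 × 2.15 = 6.19×10^8 J/m².

6.19×10^8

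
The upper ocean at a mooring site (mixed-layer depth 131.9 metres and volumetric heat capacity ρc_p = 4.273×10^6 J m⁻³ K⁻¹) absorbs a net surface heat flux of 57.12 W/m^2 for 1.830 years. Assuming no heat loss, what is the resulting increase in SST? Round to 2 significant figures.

Areal heat capacity C = ρc_p × D = 4.273×10^6 × 131.9 = 5.64×10^8 J/(m^2 K).
Net heat input Q = F Δt = 57.12 × (1.830 years × 3.156×10^7 s/year) = 3.30×10^9 J/m².
ΔT = Q / C = 3.30×10^9 / 5.64×10^8 = 5.85 K.

5.9 K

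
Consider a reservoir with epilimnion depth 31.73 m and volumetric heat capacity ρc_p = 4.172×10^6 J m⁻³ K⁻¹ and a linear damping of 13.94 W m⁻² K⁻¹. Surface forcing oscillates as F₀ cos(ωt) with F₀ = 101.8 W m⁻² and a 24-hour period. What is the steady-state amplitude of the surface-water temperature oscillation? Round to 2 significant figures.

Areal heat capacity C = ρc_p × D = 4.172×10^6 × 31.73 = 1.32×10^8 J/(m^2 K).
Angular frequency ω = 2π / T = 2π / 86400 s = 7.27×10^-5 s⁻¹.
√((Cω)² + λ²) = √((9630)² + 13.94²) = 9630 W/(m²·K).
Amplitude A = F₀ / √((Cω)²+λ²) = 101.8 / 9630 = 0.0106 K.

0.011 K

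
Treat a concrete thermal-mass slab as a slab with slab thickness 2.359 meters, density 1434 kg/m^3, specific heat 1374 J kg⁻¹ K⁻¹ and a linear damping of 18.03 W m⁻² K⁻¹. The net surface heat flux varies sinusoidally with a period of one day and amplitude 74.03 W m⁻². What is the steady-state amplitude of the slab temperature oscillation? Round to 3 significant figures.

0.219 K

Areal heat capacity C = ρ c_p D = 1434 × 1374 × 2.359 = 4.65×10^6 J m⁻² K⁻¹.
Angular frequency ω = 2π / T = 2π / 86400 s = 7.27×10^-5 s⁻¹.
√((Cω)² + λ²) = √((338)² + 18.03²) = 338 W/(m²·K).
Amplitude A = F₀ / √((Cω)²+λ²) = 74.03 / 338 = 0.219 K.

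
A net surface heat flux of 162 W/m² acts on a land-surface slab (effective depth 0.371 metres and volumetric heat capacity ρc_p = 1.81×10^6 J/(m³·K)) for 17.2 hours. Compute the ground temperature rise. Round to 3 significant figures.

14.9 K

Areal heat capacity C = ρc_p × D = 1.81×10^6 × 0.371 = 6.72×10^5 J/(m^2 K).
Net heat input Q = F Δt = 162 × (17.2 hours × 3600 s/hour) = 1.00×10^7 J/m².
ΔT = Q / C = 1.00×10^7 / 6.72×10^5 = 14.9 K.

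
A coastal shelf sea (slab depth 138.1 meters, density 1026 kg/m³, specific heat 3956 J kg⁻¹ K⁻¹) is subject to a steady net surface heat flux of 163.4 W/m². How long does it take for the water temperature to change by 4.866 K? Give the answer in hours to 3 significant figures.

4640 hours

Areal heat capacity C = ρ c_p D = 1026 × 3956 × 138.1 = 5.61×10^8 J/(m²·K).
Time required: Δt = C ΔT / F = 5.61×10^8 × 4.866 / 163.4 = 1.67×10^7 s.
In hours: 1.67×10^7 s / (3600 s/hour) = 4640 hours.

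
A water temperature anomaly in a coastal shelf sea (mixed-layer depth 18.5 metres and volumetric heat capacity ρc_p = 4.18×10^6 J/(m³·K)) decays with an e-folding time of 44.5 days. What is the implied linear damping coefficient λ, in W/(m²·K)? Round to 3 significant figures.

Areal heat capacity C = ρc_p × D = 4.18×10^6 × 18.5 = 7.73×10^7 J/(m^2 K).
τ = 44.5 days = 3.84×10^6 s.
λ = C / τ = 7.73×10^7 / 3.84×10^6 = 20.1 W/(m²·K).

20.1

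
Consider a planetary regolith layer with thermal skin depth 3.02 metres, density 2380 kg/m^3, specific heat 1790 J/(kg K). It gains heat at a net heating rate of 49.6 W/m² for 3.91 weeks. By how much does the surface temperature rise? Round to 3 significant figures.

9.12 K

Areal heat capacity C = ρ c_p D = 2380 × 1790 × 3.02 = 1.29×10^7 J/(m^2 K).
Net heat input Q = F Δt = 49.6 × (3.91 weeks × 6.048×10^5 s/week) = 1.17×10^8 J/m².
ΔT = Q / C = 1.17×10^8 / 1.29×10^7 = 9.12 K.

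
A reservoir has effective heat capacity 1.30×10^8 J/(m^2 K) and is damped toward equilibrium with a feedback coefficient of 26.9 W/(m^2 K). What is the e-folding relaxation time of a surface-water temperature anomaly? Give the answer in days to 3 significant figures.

55.9 days

Areal heat capacity C = 1.30×10^8 J/(m^2 K) (given).
Relaxation time τ = C / λ = 1.30×10^8 / 26.9 = 4.83×10^6 s.
In days: 4.83×10^6 s / (86400 s/day) = 55.9 days.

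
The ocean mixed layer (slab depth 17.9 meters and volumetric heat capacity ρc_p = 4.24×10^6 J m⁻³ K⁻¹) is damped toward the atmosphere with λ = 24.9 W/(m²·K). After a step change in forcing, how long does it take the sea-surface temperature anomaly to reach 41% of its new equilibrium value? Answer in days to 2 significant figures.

Areal heat capacity C = ρc_p × D = 4.24×10^6 × 17.9 = 7.59×10^7 J/(m^2 K).
τ = C / λ = 7.59×10^7 / 24.9 = 3.05×10^6 s.
Fraction reached: 1 − e^(−t/τ) = 0.41 ⇒ t = −τ ln(1 − 0.41) = τ × 0.528.
t = 1.61×10^6 s = 18.6 days.

19 days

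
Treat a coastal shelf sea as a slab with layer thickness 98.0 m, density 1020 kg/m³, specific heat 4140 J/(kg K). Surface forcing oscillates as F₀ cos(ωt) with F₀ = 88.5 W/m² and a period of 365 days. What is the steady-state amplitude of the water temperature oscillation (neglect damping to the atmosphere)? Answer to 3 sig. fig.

1.07 K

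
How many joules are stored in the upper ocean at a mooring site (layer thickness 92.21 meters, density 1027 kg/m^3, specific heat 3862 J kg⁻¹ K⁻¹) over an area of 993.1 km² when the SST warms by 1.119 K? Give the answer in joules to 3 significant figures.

4.06×10^17 J

Areal heat capacity C = ρ c_p D = 1027 × 3862 × 92.21 = 3.66×10^8 J m⁻² K⁻¹.
Heat per unit area: q = C ΔT = 3.66×10^8 × 1.119 = 4.09×10^8 J/m².
Total heat: Q = q × A = 4.09×10^8 × (993.1 × 10⁶ m²) = 4.06×10^17 J.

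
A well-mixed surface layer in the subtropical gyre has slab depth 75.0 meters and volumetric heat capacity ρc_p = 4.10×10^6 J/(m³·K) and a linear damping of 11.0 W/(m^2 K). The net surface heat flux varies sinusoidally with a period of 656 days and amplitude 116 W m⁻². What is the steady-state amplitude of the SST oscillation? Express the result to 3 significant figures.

3.24 K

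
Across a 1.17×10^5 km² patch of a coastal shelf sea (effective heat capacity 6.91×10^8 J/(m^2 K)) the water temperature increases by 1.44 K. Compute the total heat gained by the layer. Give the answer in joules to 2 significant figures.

Areal heat capacity C = 6.91×10^8 J/(m^2 K) (given).
Heat per unit area: q = C ΔT = 6.91×10^8 × 1.44 = 9.95×10^8 J/m².
Total heat: Q = q × A = 9.95×10^8 × (1.17×10^5 × 10⁶ m²) = 1.16×10^20 J.

1.2×10^20 J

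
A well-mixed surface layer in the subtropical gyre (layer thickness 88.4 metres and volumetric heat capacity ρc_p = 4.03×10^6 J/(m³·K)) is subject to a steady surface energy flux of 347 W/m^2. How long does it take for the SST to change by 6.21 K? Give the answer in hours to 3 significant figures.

1770 hours

Areal heat capacity C = ρc_p × D = 4.03×10^6 × 88.4 = 3.56×10^8 J m⁻² K⁻¹.
Time required: Δt = C ΔT / F = 3.56×10^8 × 6.21 / 347 = 6.38×10^6 s.
In hours: 6.38×10^6 s / (3600 s/hour) = 1770 hours.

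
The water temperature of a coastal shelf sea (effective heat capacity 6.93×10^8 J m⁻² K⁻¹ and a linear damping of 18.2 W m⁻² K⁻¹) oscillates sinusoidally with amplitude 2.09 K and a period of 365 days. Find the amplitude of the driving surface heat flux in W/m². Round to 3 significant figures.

291

Areal heat capacity C = 6.93×10^8 J m⁻² K⁻¹ (given).
ω = 2π / 3.15×10^7 s = 1.99×10^-7 s⁻¹.
√((Cω)² + λ²) = √((138)² + 18.2²) = 139 W/(m²·K).
F₀ = A × √((Cω)²+λ²) = 2.09 × 139 = 291 W/m².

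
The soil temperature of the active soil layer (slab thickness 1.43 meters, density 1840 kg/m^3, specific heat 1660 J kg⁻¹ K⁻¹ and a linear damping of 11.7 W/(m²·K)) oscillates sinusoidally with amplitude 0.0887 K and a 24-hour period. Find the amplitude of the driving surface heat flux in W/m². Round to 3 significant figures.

28.2

Areal heat capacity C = ρ c_p D = 1840 × 1660 × 1.43 = 4.37×10^6 J/(m^2 K).
ω = 2π / 86400 s = 7.27×10^-5 s⁻¹.
√((Cω)² + λ²) = √((318)² + 11.7²) = 318 W/(m²·K).
F₀ = A × √((Cω)²+λ²) = 0.0887 × 318 = 28.2 W/m².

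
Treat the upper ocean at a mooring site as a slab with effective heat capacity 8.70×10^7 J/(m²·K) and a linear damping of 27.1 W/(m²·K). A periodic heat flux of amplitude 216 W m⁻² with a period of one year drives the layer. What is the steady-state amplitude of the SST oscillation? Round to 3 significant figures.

Areal heat capacity C = 8.70×10^7 J/(m²·K) (given).
Angular frequency ω = 2π / T = 2π / 3.15×10^7 s = 1.99×10^-7 s⁻¹.
√((Cω)² + λ²) = √((17.3)² + 27.1²) = 32.2 W/(m²·K).
Amplitude A = F₀ / √((Cω)²+λ²) = 216 / 32.2 = 6.71 K.

6.71 K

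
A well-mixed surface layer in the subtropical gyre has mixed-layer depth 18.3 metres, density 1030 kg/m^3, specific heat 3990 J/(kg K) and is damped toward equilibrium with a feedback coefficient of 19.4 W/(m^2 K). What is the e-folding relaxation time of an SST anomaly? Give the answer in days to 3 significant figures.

Areal heat capacity C = ρ c_p D = 1030 × 3990 × 18.3 = 7.52×10^7 J m⁻² K⁻¹.
Relaxation time τ = C / λ = 7.52×10^7 / 19.4 = 3.88×10^6 s.
In days: 3.88×10^6 s / (86400 s/day) = 44.9 days.

44.9 days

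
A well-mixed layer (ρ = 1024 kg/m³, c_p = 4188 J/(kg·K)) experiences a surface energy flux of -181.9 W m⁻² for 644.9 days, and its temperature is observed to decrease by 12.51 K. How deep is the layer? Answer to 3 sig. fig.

189 m

Heat input Q = F Δt = -181.9 × 5.57×10^7 s = -1.01×10^10 J/m².
Required areal heat capacity C = Q / ΔT = 8.10×10^8 J/(m²·K).
Depth D = C / (ρ c_p) = 8.10×10^8 / (1024 × 4188) = 189 m.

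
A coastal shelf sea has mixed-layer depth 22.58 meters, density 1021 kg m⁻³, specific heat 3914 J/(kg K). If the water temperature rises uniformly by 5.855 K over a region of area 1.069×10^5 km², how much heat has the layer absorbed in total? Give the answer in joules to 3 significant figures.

Areal heat capacity C = ρ c_p D = 1021 × 3914 × 22.58 = 9.02×10^7 J/(m²·K).
Heat per unit area: q = C ΔT = 9.02×10^7 × 5.855 = 5.28×10^8 J/m².
Total heat: Q = q × A = 5.28×10^8 × (1.069×10^5 × 10⁶ m²) = 5.65×10^19 J.

5.65×10^19 J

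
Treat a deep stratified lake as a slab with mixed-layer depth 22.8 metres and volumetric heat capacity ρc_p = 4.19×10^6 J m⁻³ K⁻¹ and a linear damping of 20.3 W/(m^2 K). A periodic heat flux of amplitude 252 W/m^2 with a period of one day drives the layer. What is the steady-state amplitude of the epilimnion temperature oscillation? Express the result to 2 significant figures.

Areal heat capacity C = ρc_p × D = 4.19×10^6 × 22.8 = 9.55×10^7 J/(m²·K).
Angular frequency ω = 2π / T = 2π / 86400 s = 7.27×10^-5 s⁻¹.
√((Cω)² + λ²) = √((6950)² + 20.3²) = 6950 W/(m²·K).
Amplitude A = F₀ / √((Cω)²+λ²) = 252 / 6950 = 0.0363 K.

0.036 K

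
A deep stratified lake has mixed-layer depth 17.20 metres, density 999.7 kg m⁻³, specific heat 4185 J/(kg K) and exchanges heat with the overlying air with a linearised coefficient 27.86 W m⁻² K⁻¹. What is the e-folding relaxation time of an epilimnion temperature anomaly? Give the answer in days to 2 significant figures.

Areal heat capacity C = ρ c_p D = 999.7 × 4185 × 17.20 = 7.20×10^7 J/(m²·K).
Relaxation time τ = C / λ = 7.20×10^7 / 27.86 = 2.58×10^6 s.
In days: 2.58×10^6 s / (86400 s/day) = 29.9 days.

30 days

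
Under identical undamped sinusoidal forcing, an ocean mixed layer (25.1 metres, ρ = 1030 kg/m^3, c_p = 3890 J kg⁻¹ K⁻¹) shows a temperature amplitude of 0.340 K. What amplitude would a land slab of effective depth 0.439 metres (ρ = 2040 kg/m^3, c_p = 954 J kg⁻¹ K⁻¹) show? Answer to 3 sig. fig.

40.0 K

C_ocean = 1.01×10^8 J/(m²·K); C_land = 8.54×10^5 J/(m²·K).
A ∝ 1/C ⇒ A_land = A_ocean × C_ocean/C_land = 0.340 × 118 = 40.0 K.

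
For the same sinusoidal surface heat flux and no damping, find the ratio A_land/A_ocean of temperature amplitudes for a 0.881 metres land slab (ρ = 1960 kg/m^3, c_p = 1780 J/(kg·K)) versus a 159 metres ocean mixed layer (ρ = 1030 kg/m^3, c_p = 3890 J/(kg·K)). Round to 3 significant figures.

207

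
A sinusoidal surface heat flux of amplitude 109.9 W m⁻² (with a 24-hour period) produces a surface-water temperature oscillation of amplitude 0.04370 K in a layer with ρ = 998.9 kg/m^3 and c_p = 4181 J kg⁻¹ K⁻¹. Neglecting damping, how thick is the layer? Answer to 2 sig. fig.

ω = 2π / 86400 s = 7.27×10^-5 s⁻¹.
Required C = F₀ / (A ω) = 109.9 / (0.04370 × 7.27×10^-5) = 3.46×10^7 J/(m²·K).
D = C / (ρ c_p) = 3.46×10^7 / (998.9 × 4181) = 8.28 m.

8.3 m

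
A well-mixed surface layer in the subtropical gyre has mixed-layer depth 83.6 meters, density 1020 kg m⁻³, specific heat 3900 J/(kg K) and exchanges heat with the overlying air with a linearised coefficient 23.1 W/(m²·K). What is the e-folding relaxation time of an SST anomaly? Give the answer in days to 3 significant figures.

167 days

Areal heat capacity C = ρ c_p D = 1020 × 3900 × 83.6 = 3.33×10^8 J/(m^2 K).
Relaxation time τ = C / λ = 3.33×10^8 / 23.1 = 1.44×10^7 s.
In days: 1.44×10^7 s / (86400 s/day) = 167 days.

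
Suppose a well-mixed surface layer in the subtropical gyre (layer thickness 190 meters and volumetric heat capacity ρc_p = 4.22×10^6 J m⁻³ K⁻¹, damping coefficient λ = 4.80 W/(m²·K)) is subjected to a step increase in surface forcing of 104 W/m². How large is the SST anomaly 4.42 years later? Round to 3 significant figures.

12.3 K

Areal heat capacity C = ρc_p × D = 4.22×10^6 × 190 = 8.02×10^8 J/(m²·K).
τ = C / λ = 8.02×10^8 / 4.80 = 1.67×10^8 s.
Equilibrium anomaly ΔT_eq = F / λ = 104 / 4.80 = 21.7 K.
t = 4.42 years = 1.39×10^8 s, so t/τ = 0.835.
ΔT(t) = ΔT_eq (1 − e^(−t/τ)) = 21.7 × (1 − e^−0.835) = 12.3 K.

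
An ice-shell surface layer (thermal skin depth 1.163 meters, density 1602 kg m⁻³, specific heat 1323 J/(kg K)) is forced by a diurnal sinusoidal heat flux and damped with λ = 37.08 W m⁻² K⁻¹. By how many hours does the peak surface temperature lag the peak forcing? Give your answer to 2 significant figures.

5.2 hours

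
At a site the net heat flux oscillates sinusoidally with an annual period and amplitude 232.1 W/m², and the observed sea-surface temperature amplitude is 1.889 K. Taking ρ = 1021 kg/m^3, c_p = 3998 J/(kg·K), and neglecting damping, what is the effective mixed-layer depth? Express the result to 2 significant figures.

150 m

ω = 2π / 3.15×10^7 s = 1.99×10^-7 s⁻¹.
Required C = F₀ / (A ω) = 232.1 / (1.889 × 1.99×10^-7) = 6.17×10^8 J/(m²·K).
D = C / (ρ c_p) = 6.17×10^8 / (1021 × 3998) = 151 m.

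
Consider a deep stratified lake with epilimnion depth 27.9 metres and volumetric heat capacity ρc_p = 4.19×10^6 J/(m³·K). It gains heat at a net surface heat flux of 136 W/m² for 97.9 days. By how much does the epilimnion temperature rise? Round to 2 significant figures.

9.8 K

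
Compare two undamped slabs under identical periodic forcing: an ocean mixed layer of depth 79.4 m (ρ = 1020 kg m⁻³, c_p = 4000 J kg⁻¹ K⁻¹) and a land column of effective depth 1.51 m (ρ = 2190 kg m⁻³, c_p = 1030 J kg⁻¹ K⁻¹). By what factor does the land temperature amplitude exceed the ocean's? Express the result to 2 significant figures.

95

C_ocean = 1020 × 4000 × 79.4 = 3.24×10^8 J/(m²·K).
C_land = 2190 × 1030 × 1.51 = 3.41×10^6 J/(m²·K).
Undamped amplitude ∝ 1/C, so A_land/A_ocean = C_ocean/C_land = 95.1.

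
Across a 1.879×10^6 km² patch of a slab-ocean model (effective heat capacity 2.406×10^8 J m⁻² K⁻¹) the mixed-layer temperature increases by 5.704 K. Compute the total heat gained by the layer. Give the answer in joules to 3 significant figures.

Areal heat capacity C = 2.406×10^8 J m⁻² K⁻¹ (given).
Heat per unit area: q = C ΔT = 2.41×10^8 × 5.704 = 1.37×10^9 J/m².
Total heat: Q = q × A = 1.37×10^9 × (1.879×10^6 × 10⁶ m²) = 2.58×10^21 J.

2.58×10^21 J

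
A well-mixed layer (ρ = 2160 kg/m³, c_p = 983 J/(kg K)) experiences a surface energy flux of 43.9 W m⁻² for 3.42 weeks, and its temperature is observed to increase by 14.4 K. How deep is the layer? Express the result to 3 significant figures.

Heat input Q = F Δt = 43.9 × 2.07×10^6 s = 9.08×10^7 J/m².
Required areal heat capacity C = Q / ΔT = 6.31×10^6 J/(m²·K).
Depth D = C / (ρ c_p) = 6.31×10^6 / (2160 × 983) = 2.97 m.

2.97 m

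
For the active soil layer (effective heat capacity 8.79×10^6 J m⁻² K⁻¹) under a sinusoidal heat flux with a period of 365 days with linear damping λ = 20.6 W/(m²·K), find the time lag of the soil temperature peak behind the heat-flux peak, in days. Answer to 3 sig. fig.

4.93 days

Areal heat capacity C = 8.79×10^6 J m⁻² K⁻¹ (given).
ω = 2π / 3.15×10^7 s = 1.99×10^-7 s⁻¹.
Phase lag φ = arctan(Cω/λ) = arctan(1.75/20.6) = 0.0848 rad.
Time lag = φ / ω = 0.0848 / 1.99×10^-7 = 4.26×10^5 s = 4.93 days.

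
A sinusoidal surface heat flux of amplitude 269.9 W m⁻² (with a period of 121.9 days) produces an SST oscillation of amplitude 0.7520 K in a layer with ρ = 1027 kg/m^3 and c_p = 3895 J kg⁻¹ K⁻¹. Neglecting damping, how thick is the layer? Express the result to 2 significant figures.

150 m

ω = 2π / 1.05×10^7 s = 5.97×10^-7 s⁻¹.
Required C = F₀ / (A ω) = 269.9 / (0.7520 × 5.97×10^-7) = 6.02×10^8 J/(m²·K).
D = C / (ρ c_p) = 6.02×10^8 / (1027 × 3895) = 150 m.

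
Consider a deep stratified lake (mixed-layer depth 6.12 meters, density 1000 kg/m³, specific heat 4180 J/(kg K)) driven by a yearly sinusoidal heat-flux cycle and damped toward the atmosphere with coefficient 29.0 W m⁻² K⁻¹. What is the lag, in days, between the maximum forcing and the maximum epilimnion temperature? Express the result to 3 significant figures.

10.1 days

Areal heat capacity C = ρ c_p D = 1000 × 4180 × 6.12 = 2.56×10^7 J/(m^2 K).
ω = 2π / 3.15×10^7 s = 1.99×10^-7 s⁻¹.
Phase lag φ = arctan(Cω/λ) = arctan(5.10/29.0) = 0.174 rad.
Time lag = φ / ω = 0.174 / 1.99×10^-7 = 8.73×10^5 s = 10.1 days.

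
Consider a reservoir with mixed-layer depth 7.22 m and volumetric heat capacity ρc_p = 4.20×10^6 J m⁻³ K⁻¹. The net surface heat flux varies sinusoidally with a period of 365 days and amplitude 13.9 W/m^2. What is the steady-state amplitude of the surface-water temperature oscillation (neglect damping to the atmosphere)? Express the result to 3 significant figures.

2.30 K

Areal heat capacity C = ρc_p × D = 4.20×10^6 × 7.22 = 3.03×10^7 J m⁻² K⁻¹.
Angular frequency ω = 2π / T = 2π / 3.15×10^7 s = 1.99×10^-7 s⁻¹.
Cω = 3.03×10^7 × 1.99×10^-7 = 6.04 W/(m²·K).
Amplitude A = F₀ / (Cω) = 13.9 / 6.04 = 2.30 K.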